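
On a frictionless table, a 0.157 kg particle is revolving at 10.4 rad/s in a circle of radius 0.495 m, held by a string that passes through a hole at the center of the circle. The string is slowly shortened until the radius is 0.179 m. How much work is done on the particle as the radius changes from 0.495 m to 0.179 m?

W ≈ 13.8 J

No torque about the axis ⇒ m r₁² ω₁ = m r₂² ω₂.
ω₂ = ω₁ (r₁/r₂)² = (10.4)(0.495/0.179)² = 79.53 rad/s.
W = ΔKE = ½m(v₂² − v₁²) = 13.83 J.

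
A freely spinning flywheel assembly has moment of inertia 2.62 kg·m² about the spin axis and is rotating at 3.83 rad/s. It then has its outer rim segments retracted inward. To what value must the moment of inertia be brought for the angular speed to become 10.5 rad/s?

No external torque acts about the spin axis, so angular momentum is conserved.
I₂ = I₁ω₁ / ω₂ = (2.62)(3.83) / (10.5) = 0.9557 kg·m².

I₂ ≈ 0.956 kg·m²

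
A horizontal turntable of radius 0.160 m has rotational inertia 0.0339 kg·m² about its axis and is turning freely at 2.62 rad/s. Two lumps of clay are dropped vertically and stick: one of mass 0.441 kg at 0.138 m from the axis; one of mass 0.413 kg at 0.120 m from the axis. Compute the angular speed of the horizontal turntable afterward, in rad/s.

ω_f ≈ 1.84 rad/s

No external torque acts about the axis; L_before = L_after.
Added inertia Σmr² = (0.441)(0.138)² + (0.413)(0.120)² = 0.01435 kg·m²; I_f = 0.03390 + 0.01435 = 0.04825 kg·m².
ω_f = I_p ω_i / I_f = (0.03390)(2.62) / 0.04825 = 1.841 rad/s.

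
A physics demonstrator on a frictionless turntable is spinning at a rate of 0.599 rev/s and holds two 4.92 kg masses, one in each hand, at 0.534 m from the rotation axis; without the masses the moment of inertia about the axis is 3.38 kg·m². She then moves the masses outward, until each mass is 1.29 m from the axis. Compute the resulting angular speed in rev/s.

With no external torque about the axis, L is conserved: I₁ω₁ = I₂ω₂.
I₁ = 3.38 + 2(4.92)(0.534)² = 6.186 kg·m²; I₂ = 3.38 + 2(4.92)(1.29)² = 19.75 kg·m².
ω₂ = I₁ω₁ / I₂ = (6.186)(0.599 rev/s) / (19.75) = 0.1876 rev/s.

ω₂ ≈ 0.188 rev/s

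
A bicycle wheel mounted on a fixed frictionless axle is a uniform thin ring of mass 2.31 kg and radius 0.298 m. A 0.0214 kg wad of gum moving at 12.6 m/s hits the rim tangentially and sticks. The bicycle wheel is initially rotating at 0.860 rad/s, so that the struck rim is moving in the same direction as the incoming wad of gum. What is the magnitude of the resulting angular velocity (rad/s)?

|ω_f| ≈ 1.24 rad/s

About the axle the impulsive forces during the collision are internal, so angular momentum about that axis is conserved.
I_p = (2.31)(0.298)² = 0.2051 kg·m². Taking the sense of the wad of gum's angular momentum as positive, L_{wad} = m v R = (0.0214)(12.6)(0.298) = 0.08035 kg·m²/s.
L_i = +I_p ω_p + m v R = +(0.2051)(0.860) + 0.08035 = 0.2568 kg·m²/s.
After sticking, I_f = I_p + m R² = 0.2051 + (0.0214)(0.298)² = 0.2070 kg·m².
ω_f = L_i / I_f = 0.2568 / 0.2070 = 1.240 rad/s.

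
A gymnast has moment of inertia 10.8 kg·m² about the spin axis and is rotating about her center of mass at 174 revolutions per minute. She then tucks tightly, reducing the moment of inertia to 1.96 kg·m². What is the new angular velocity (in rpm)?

ω₂ ≈ 959 rpm

Angular momentum about the spin axis is conserved since the torque about it is zero.
ω₂ = I₁ω₁ / I₂ = (10.80)(174 rpm) / (1.960) = 958.8 rpm.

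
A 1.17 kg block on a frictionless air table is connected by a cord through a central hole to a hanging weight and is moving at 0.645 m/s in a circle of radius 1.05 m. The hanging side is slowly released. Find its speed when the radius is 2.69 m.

The only horizontal force on the mass is along the cord (radial), so it exerts no torque about the hole and angular momentum m v r is conserved.
v₂ = v₁ r₁ / r₂ = (0.645)(1.05) / (2.69) = 0.2518 m/s.

v₂ ≈ 0.252 m/s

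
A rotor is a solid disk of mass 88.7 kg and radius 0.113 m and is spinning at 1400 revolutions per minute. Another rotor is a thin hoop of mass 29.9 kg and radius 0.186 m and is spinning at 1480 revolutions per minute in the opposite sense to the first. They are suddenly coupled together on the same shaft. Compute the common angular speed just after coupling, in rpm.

No external torque acts about the common axis, so total angular momentum is conserved.
Moments of inertia: I_A = ½(88.7)(0.113)² = 0.5663 kg·m²; I_B = (29.9)(0.186)² = 1.034 kg·m².
Taking A's sense as positive: L = (0.5663)(1400) − (1.034)(1480) = -738.1 kg·m²·rpm.
Combined I = 0.5663 + 1.034 = 1.601 kg·m².
ω_f = L / I = -738.1 / 1.601 = -461.1 rpm.

|ω_f| ≈ 461 rpm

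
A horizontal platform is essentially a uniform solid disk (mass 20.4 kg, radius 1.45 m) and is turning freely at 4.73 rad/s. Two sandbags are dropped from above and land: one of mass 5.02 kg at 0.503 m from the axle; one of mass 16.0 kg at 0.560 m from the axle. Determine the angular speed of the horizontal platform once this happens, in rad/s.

No external torque acts about the axle; L_before = L_after.
I_p = ½(20.4)(1.45)² = 21.45 kg·m².
Added inertia Σmr² = (5.02)(0.503)² + (16.0)(0.560)² = 6.288 kg·m²; I_f = 21.45 + 6.288 = 27.73 kg·m².
ω_f = I_p ω_i / I_f = (21.45)(4.73) / 27.73 = 3.658 rad/s.

ω_f ≈ 3.66 rad/s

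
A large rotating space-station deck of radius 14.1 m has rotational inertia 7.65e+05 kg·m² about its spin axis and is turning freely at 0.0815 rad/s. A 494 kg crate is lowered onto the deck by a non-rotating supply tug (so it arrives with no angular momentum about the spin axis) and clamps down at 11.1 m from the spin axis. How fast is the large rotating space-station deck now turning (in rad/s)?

No external torque acts about the spin axis; L_before = L_after.
Added inertia Σmr² = (494)(11.1)² = 60870 kg·m²; I_f = 7.650e+05 + 60870 = 8.259e+05 kg·m².
ω_f = I_p ω_i / I_f = (7.650e+05)(0.0815) / 8.259e+05 = 0.07549 rad/s.

ω_f ≈ 0.0755 rad/s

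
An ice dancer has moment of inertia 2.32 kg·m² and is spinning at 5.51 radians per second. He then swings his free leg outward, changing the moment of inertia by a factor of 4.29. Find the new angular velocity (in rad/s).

Angular momentum about the spin axis is conserved since the torque about it is zero.
I₂ = 4.29 × 2.32 = 9.953 kg·m².
ω₂ = I₁ω₁ / I₂ = (2.320)(5.51 rad/s) / (9.953) = 1.284 rad/s.

ω₂ ≈ 1.28 rad/s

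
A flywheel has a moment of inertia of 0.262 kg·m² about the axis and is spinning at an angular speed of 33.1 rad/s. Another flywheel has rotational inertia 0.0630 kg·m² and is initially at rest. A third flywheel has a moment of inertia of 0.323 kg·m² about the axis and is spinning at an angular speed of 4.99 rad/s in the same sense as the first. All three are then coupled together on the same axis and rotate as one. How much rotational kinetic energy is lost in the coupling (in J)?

No external torque acts about the common axis, so total angular momentum is conserved.
Taking A's sense as positive: L = (0.2620)(33.1) + (0.3230)(4.99) = 10.28 kg·m²·rad/s.
Combined I = 0.2620 + 0.06300 + 0.3230 = 0.6480 kg·m².
ω_f = L / I = 10.28 / 0.6480 = 15.87 rad/s.
KE_i = ½ΣIω² = 147.5 J; KE_f = ½(0.6480)(15.87)² = 81.60 J.

ΔKE lost ≈ 65.9 J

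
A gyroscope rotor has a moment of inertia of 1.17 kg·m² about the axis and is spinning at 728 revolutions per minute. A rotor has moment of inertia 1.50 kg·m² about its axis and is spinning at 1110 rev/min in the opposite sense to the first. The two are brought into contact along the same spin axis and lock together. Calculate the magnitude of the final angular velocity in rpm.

|ω_f| ≈ 305 rpm

The coupling torques are internal; angular momentum about the shared axis is conserved.
Taking A's sense as positive: L = (1.170)(728) − (1.500)(1110) = -813.2 kg·m²·rpm.
Combined I = 1.170 + 1.500 = 2.670 kg·m².
ω_f = L / I = -813.2 / 2.670 = -304.6 rpm.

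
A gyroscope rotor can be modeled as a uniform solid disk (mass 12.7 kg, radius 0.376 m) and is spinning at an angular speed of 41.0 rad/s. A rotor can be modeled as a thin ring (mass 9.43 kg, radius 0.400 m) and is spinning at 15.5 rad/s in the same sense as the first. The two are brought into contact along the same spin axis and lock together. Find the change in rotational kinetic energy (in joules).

No external torque acts about the common axis, so total angular momentum is conserved.
Moments of inertia: I_A = ½(12.7)(0.376)² = 0.8977 kg·m²; I_B = (9.43)(0.400)² = 1.509 kg·m².
Taking A's sense as positive: L = (0.8977)(41.0) + (1.509)(15.5) = 60.19 kg·m²·rad/s.
Combined I = 0.8977 + 1.509 = 2.407 kg·m².
ω_f = L / I = 60.19 / 2.407 = 25.01 rad/s.
KE_i = ½ΣIω² = 935.8 J; KE_f = ½(2.407)(25.01)² = 752.8 J.

ΔKE ≈ -183 J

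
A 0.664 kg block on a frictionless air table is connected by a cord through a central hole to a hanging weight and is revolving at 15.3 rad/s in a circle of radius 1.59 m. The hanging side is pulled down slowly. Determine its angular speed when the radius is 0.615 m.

ω₂ ≈ 102 rad/s

The constraining force is radial, so m r² ω about the center is conserved.
ω₂ = ω₁ (r₁/r₂)² = (15.3)(1.59/0.615)² = 102.3 rad/s.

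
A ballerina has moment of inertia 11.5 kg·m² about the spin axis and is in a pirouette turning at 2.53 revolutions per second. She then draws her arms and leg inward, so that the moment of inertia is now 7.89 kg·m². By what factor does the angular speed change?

Angular momentum about the spin axis is conserved since the torque about it is zero.
ω₂/ω₁ = I₁/I₂ = 11.50 / 7.890 = 1.458.

ω₂/ω₁ ≈ 1.46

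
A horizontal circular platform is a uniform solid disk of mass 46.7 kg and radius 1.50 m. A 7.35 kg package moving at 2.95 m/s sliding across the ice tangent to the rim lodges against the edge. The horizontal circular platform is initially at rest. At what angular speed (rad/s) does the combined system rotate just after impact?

|ω_f| ≈ 0.471 rad/s

The axle reaction passes through the central axle and exerts no torque about it; angular momentum about the central axle is conserved through the impact.
I_p = ½(46.7)(1.50)² = 52.54 kg·m². Taking the sense of the package's angular momentum as positive, L_{package} = m v R = (7.35)(2.95)(1.50) = 32.52 kg·m²/s.
L_i = 0 + 32.52 = 32.52 kg·m²/s.
After sticking, I_f = I_p + m R² = 52.54 + (7.35)(1.50)² = 69.08 kg·m².
ω_f = L_i / I_f = 32.52 / 69.08 = 0.4708 rad/s.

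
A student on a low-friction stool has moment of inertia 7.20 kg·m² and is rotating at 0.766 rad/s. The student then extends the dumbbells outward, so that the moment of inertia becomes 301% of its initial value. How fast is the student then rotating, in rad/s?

ω₂ ≈ 0.254 rad/s

With no external torque about the axis, L is conserved: I₁ω₁ = I₂ω₂.
I₂ = 3.01 × 7.20 = 21.67 kg·m².
ω₂ = I₁ω₁ / I₂ = (7.200)(0.766 rad/s) / (21.67) = 0.2545 rad/s.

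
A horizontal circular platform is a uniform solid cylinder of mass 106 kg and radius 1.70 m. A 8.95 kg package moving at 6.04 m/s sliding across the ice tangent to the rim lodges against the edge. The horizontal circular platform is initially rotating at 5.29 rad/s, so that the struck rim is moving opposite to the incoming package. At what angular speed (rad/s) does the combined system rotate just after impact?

|ω_f| ≈ 4.01 rad/s

About the central axle the impulsive forces during the collision are internal, so angular momentum about that axis is conserved.
I_p = ½(106)(1.70)² = 153.2 kg·m². Taking the sense of the package's angular momentum as positive, L_{package} = m v R = (8.95)(6.04)(1.70) = 91.90 kg·m²/s.
L_i = −I_p ω_p + m v R = −(153.2)(5.29) + 91.90 = -718.4 kg·m²/s.
After sticking, I_f = I_p + m R² = 153.2 + (8.95)(1.70)² = 179.0 kg·m².
ω_f = L_i / I_f = -718.4 / 179.0 = -4.012 rad/s.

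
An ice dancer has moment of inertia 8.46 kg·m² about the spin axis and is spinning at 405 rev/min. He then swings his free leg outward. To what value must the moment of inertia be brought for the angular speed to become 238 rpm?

I₂ ≈ 14.4 kg·m²

With no external torque about the axis, L is conserved: I₁ω₁ = I₂ω₂.
I₂ = I₁ω₁ / ω₂ = (8.46)(405) / (238) = 14.40 kg·m².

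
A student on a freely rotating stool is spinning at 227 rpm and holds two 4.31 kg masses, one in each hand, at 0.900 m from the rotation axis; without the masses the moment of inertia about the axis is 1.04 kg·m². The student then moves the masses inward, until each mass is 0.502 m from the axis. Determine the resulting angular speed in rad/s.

ω₂ ≈ 59.4 rad/s

Angular momentum about the spin axis is conserved since the torque about it is zero.
I₁ = 1.04 + 2(4.31)(0.900)² = 8.022 kg·m²; I₂ = 1.04 + 2(4.31)(0.502)² = 3.212 kg·m².
ω₂ = I₁ω₁ / I₂ = (8.022)(227 rpm) / (3.212) = 566.9 rpm = 59.37 rad/s.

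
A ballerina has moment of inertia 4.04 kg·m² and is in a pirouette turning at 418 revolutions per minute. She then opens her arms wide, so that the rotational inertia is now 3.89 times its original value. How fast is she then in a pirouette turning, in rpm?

ω₂ ≈ 107 rpm

No external torque acts about the spin axis, so angular momentum is conserved.
I₂ = 3.89 × 4.04 = 15.72 kg·m².
ω₂ = I₁ω₁ / I₂ = (4.040)(418 rpm) / (15.72) = 107.5 rpm.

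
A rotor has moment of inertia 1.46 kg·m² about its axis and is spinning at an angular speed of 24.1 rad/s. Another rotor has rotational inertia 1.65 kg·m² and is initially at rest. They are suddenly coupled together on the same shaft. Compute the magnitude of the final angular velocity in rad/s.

|ω_f| ≈ 11.3 rad/s

The coupling torques are internal; angular momentum about the shared axis is conserved.
Taking A's sense as positive: L = (1.460)(24.1) = 35.19 kg·m²·rad/s.
Combined I = 1.460 + 1.650 = 3.110 kg·m².
ω_f = L / I = 35.19 / 3.110 = 11.31 rad/s.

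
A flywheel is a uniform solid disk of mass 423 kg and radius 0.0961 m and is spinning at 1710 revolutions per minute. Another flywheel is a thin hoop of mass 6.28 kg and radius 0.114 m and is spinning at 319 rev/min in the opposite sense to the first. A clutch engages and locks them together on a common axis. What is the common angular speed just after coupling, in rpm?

|ω_f| ≈ 1630 rpm

No external torque acts about the common axis, so total angular momentum is conserved.
Moments of inertia: I_A = ½(423)(0.0961)² = 1.953 kg·m²; I_B = (6.28)(0.114)² = 0.08161 kg·m².
Taking A's sense as positive: L = (1.953)(1710) − (0.08161)(319) = 3314 kg·m²·rpm.
Combined I = 1.953 + 0.08161 = 2.035 kg·m².
ω_f = L / I = 3314 / 2.035 = 1629 rpm.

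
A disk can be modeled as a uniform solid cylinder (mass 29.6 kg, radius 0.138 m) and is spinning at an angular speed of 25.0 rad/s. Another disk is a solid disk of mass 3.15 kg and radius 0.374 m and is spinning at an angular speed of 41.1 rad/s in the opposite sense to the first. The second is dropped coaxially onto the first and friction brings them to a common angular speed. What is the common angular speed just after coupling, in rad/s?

No external torque acts about the common axis, so total angular momentum is conserved.
Moments of inertia: I_A = ½(29.6)(0.138)² = 0.2819 kg·m²; I_B = ½(3.15)(0.374)² = 0.2203 kg·m².
Taking A's sense as positive: L = (0.2819)(25.0) − (0.2203)(41.1) = -2.008 kg·m²·rad/s.
Combined I = 0.2819 + 0.2203 = 0.5022 kg·m².
ω_f = L / I = -2.008 / 0.5022 = -3.999 rad/s.

|ω_f| ≈ 4.00 rad/s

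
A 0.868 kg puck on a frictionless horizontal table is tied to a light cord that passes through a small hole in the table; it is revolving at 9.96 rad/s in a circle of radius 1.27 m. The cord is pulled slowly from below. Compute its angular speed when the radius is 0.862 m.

ω₂ ≈ 21.6 rad/s

The constraining force is radial, so m r² ω about the center is conserved.
ω₂ = ω₁ (r₁/r₂)² = (9.96)(1.27/0.862)² = 21.62 rad/s.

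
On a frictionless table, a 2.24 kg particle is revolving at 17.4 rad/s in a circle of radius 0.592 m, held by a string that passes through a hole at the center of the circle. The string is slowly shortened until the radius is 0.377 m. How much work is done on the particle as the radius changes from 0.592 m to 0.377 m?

The constraining force is radial, so m r² ω about the center is conserved.
ω₂ = ω₁ (r₁/r₂)² = (17.4)(0.592/0.377)² = 42.91 rad/s.
W = ΔKE = ½m(v₂² − v₁²) = 174.2 J.

W ≈ 174 J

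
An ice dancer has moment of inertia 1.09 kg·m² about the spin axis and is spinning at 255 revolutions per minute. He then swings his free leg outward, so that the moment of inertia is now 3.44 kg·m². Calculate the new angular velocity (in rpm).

Angular momentum about the spin axis is conserved since the torque about it is zero.
ω₂ = I₁ω₁ / I₂ = (1.090)(255 rpm) / (3.440) = 80.80 rpm.

ω₂ ≈ 80.8 rpm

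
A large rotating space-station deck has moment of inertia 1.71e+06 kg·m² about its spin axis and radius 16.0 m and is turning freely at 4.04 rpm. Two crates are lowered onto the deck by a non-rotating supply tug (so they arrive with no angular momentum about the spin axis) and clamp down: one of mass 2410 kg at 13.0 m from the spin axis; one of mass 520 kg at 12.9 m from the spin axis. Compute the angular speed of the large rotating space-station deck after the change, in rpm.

No external torque acts about the spin axis; L_before = L_after.
Added inertia Σmr² = (2410)(13.0)² + (520)(12.9)² = 4.938e+05 kg·m²; I_f = 1.710e+06 + 4.938e+05 = 2.204e+06 kg·m².
ω_f = I_p ω_i / I_f = (1.710e+06)(4.04) / 2.204e+06 = 3.135 rpm.

ω_f ≈ 3.13 rpm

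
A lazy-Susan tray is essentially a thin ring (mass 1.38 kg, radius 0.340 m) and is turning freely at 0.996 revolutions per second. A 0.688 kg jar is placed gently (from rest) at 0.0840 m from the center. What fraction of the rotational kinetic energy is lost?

The added mass arrives with no angular momentum about the center, and any external torque about the center is negligible, so the system's angular momentum is conserved.
I_p = (1.38)(0.340)² = 0.1595 kg·m².
Added inertia Σmr² = (0.688)(0.0840)² = 0.004855 kg·m²; I_f = 0.1595 + 0.004855 = 0.1644 kg·m².
ω_f = I_p ω_i / I_f = (0.1595)(0.996) / 0.1644 = 0.9666 rev/s.
KE_i = ½(0.1595)(6.258 rad/s)² = 3.124 J; KE_f = ½(0.1644)(6.073)² = 3.032 J.
Fraction lost = 0.02953.

fraction ≈ 0.0295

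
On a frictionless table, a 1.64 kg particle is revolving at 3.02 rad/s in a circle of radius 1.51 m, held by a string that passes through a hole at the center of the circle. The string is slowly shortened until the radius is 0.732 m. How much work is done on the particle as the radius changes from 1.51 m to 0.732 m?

The constraining force is radial, so m r² ω about the center is conserved.
ω₂ = ω₁ (r₁/r₂)² = (3.02)(1.51/0.732)² = 12.85 rad/s.
W = ΔKE = ½m(v₂² − v₁²) = 55.51 J.

W ≈ 55.5 J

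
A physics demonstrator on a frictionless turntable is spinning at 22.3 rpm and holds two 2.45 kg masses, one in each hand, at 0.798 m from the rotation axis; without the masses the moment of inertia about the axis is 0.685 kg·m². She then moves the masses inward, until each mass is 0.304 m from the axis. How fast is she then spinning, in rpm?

Angular momentum about the spin axis is conserved since the torque about it is zero.
I₁ = 0.685 + 2(2.45)(0.798)² = 3.805 kg·m²; I₂ = 0.685 + 2(2.45)(0.304)² = 1.138 kg·m².
ω₂ = I₁ω₁ / I₂ = (3.805)(22.3 rpm) / (1.138) = 74.58 rpm.

ω₂ ≈ 74.6 rpm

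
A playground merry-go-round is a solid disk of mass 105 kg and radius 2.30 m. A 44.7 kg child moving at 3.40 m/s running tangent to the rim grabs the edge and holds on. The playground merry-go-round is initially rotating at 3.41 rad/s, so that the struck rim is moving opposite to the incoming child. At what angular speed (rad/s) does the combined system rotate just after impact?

About the axle the impulsive forces during the collision are internal, so angular momentum about that axis is conserved.
I_p = ½(105)(2.30)² = 277.7 kg·m². Taking the sense of the child's angular momentum as positive, L_{child} = m v R = (44.7)(3.40)(2.30) = 349.6 kg·m²/s.
L_i = −I_p ω_p + m v R = −(277.7)(3.41) + 349.6 = -597.5 kg·m²/s.
After sticking, I_f = I_p + m R² = 277.7 + (44.7)(2.30)² = 514.2 kg·m².
ω_f = L_i / I_f = -597.5 / 514.2 = -1.162 rad/s.

|ω_f| ≈ 1.16 rad/s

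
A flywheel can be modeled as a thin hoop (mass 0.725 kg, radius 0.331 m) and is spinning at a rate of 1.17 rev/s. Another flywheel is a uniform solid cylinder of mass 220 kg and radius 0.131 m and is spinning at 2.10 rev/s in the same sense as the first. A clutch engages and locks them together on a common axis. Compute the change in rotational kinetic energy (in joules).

ΔKE ≈ -1.30 J

No external torque acts about the common axis, so total angular momentum is conserved.
Moments of inertia: I_A = (0.725)(0.331)² = 0.07943 kg·m²; I_B = ½(220)(0.131)² = 1.888 kg·m².
Taking A's sense as positive: L = (0.07943)(1.17) + (1.888)(2.10) = 4.057 kg·m²·rev/s.
Combined I = 0.07943 + 1.888 = 1.967 kg·m².
ω_f = L / I = 4.057 / 1.967 = 2.062 rev/s.
KE_i = ½ΣIω² = 166.5 J; KE_f = ½(1.967)(12.96)² = 165.2 J.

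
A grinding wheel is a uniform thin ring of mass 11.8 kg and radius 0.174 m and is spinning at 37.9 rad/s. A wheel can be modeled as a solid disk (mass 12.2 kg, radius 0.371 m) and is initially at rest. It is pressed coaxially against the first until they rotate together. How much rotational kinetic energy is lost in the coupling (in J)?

The coupling torques are internal; angular momentum about the shared axis is conserved.
Moments of inertia: I_A = (11.8)(0.174)² = 0.3573 kg·m²; I_B = ½(12.2)(0.371)² = 0.8396 kg·m².
Taking A's sense as positive: L = (0.3573)(37.9) = 13.54 kg·m²·rad/s.
Combined I = 0.3573 + 0.8396 = 1.197 kg·m².
ω_f = L / I = 13.54 / 1.197 = 11.31 rad/s.
KE_i = ½ΣIω² = 256.6 J; KE_f = ½(1.197)(11.31)² = 76.59 J.

ΔKE lost ≈ 180 J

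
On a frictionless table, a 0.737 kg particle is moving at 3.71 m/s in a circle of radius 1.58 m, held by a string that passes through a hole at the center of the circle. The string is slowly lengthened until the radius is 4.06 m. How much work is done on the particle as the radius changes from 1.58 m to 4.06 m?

The only horizontal force on the mass is along the cord (radial), so it exerts no torque about the hole and angular momentum m v r is conserved.
v₂ = v₁ r₁ / r₂ = (3.71)(1.58) / (4.06) = 1.444 m/s.
W = ΔKE = ½m(v₂² − v₁²) = -4.304 J.

W ≈ -4.30 J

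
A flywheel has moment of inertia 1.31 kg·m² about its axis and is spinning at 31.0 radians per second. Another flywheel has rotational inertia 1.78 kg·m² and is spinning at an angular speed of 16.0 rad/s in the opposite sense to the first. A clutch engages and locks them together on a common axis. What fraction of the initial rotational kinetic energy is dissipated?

The coupling torques are internal; angular momentum about the shared axis is conserved.
Taking A's sense as positive: L = (1.310)(31.0) − (1.780)(16.0) = 12.13 kg·m²·rad/s.
Combined I = 1.310 + 1.780 = 3.090 kg·m².
ω_f = L / I = 12.13 / 3.090 = 3.926 rad/s.
KE_i = ½ΣIω² = 857.3 J; KE_f = ½(3.090)(3.926)² = 23.81 J.
Fraction dissipated = (KE_i − KE_f)/KE_i = 0.9722.

fraction ≈ 0.972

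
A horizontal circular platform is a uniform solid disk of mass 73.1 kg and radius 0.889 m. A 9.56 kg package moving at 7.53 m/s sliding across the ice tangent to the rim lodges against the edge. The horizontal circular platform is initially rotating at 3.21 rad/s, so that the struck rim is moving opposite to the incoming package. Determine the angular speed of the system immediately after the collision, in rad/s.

|ω_f| ≈ 0.788 rad/s

The axle reaction passes through the central axle and exerts no torque about it; angular momentum about the central axle is conserved through the impact.
I_p = ½(73.1)(0.889)² = 28.89 kg·m². Taking the sense of the package's angular momentum as positive, L_{package} = m v R = (9.56)(7.53)(0.889) = 64.00 kg·m²/s.
L_i = −I_p ω_p + m v R = −(28.89)(3.21) + 64.00 = -28.73 kg·m²/s.
After sticking, I_f = I_p + m R² = 28.89 + (9.56)(0.889)² = 36.44 kg·m².
ω_f = L_i / I_f = -28.73 / 36.44 = -0.7883 rad/s.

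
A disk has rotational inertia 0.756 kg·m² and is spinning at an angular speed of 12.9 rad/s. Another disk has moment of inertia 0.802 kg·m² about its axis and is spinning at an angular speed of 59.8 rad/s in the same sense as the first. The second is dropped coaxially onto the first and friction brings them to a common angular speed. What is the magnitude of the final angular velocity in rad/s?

The coupling torques are internal; angular momentum about the shared axis is conserved.
Taking A's sense as positive: L = (0.7560)(12.9) + (0.8020)(59.8) = 57.71 kg·m²·rad/s.
Combined I = 0.7560 + 0.8020 = 1.558 kg·m².
ω_f = L / I = 57.71 / 1.558 = 37.04 rad/s.

|ω_f| ≈ 37.0 rad/s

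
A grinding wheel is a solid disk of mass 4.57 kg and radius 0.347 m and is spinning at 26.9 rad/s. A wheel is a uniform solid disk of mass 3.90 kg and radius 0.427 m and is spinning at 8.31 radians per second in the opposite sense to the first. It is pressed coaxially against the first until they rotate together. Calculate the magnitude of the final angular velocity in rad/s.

|ω_f| ≈ 7.05 rad/s

The coupling torques are internal; angular momentum about the shared axis is conserved.
Moments of inertia: I_A = ½(4.57)(0.347)² = 0.2751 kg·m²; I_B = ½(3.90)(0.427)² = 0.3555 kg·m².
Taking A's sense as positive: L = (0.2751)(26.9) − (0.3555)(8.31) = 4.447 kg·m²·rad/s.
Combined I = 0.2751 + 0.3555 = 0.6307 kg·m².
ω_f = L / I = 4.447 / 0.6307 = 7.050 rad/s.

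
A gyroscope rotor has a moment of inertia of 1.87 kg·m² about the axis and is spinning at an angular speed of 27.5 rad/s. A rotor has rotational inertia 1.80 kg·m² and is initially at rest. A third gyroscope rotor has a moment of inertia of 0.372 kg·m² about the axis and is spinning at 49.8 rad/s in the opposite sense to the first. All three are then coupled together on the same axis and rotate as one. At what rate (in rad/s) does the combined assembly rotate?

The coupling torques are internal; angular momentum about the shared axis is conserved.
Taking A's sense as positive: L = (1.870)(27.5) − (0.3720)(49.8) = 32.90 kg·m²·rad/s.
Combined I = 1.870 + 1.800 + 0.3720 = 4.042 kg·m².
ω_f = L / I = 32.90 / 4.042 = 8.139 rad/s.

|ω_f| ≈ 8.14 rad/s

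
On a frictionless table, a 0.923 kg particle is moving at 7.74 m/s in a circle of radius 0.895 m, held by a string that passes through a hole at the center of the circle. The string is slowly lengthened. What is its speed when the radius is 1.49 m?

The only horizontal force on the mass is along the cord (radial), so it exerts no torque about the hole and angular momentum m v r is conserved.
v₂ = v₁ r₁ / r₂ = (7.74)(0.895) / (1.49) = 4.649 m/s.

v₂ ≈ 4.65 m/s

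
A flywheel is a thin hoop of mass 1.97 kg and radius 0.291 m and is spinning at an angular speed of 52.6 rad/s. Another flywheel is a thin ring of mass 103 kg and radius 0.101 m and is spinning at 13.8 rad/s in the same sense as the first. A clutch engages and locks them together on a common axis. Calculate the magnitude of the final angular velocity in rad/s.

|ω_f| ≈ 19.1 rad/s

The coupling torques are internal; angular momentum about the shared axis is conserved.
Moments of inertia: I_A = (1.97)(0.291)² = 0.1668 kg·m²; I_B = (103)(0.101)² = 1.051 kg·m².
Taking A's sense as positive: L = (0.1668)(52.6) + (1.051)(13.8) = 23.27 kg·m²·rad/s.
Combined I = 0.1668 + 1.051 = 1.218 kg·m².
ω_f = L / I = 23.27 / 1.218 = 19.12 rad/s.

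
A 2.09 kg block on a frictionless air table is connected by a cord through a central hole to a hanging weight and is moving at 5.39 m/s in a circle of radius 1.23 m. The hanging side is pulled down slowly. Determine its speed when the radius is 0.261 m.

Central (radial) force ⇒ zero torque about the center ⇒ m v r is constant.
v₂ = v₁ r₁ / r₂ = (5.39)(1.23) / (0.261) = 25.40 m/s.

v₂ ≈ 25.4 m/s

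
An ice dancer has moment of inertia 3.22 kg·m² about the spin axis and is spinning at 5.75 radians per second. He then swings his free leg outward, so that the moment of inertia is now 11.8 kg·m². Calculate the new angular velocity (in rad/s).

ω₂ ≈ 1.57 rad/s

No external torque acts about the spin axis, so angular momentum is conserved.
ω₂ = I₁ω₁ / I₂ = (3.220)(5.75 rad/s) / (11.80) = 1.569 rad/s.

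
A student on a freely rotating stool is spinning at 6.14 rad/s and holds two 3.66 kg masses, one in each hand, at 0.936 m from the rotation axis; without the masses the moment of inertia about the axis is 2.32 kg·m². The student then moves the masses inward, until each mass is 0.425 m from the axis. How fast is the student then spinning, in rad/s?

No external torque acts about the spin axis, so angular momentum is conserved.
I₁ = 2.32 + 2(3.66)(0.936)² = 8.733 kg·m²; I₂ = 2.32 + 2(3.66)(0.425)² = 3.642 kg·m².
ω₂ = I₁ω₁ / I₂ = (8.733)(6.14 rad/s) / (3.642) = 14.72 rad/s.

ω₂ ≈ 14.7 rad/s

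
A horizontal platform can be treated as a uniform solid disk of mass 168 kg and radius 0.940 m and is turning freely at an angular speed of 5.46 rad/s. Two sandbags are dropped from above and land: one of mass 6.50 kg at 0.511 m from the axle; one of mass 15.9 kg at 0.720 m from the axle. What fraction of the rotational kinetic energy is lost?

fraction ≈ 0.118

The added mass arrives with no angular momentum about the axle, and any external torque about the axle is negligible, so the system's angular momentum is conserved.
I_p = ½(168)(0.940)² = 74.22 kg·m².
Added inertia Σmr² = (6.50)(0.511)² + (15.9)(0.720)² = 9.940 kg·m²; I_f = 74.22 + 9.940 = 84.16 kg·m².
ω_f = I_p ω_i / I_f = (74.22)(5.46) / 84.16 = 4.815 rad/s.
KE_i = ½(74.22)(5.460 rad/s)² = 1106 J; KE_f = ½(84.16)(4.815)² = 975.7 J.
Fraction lost = 0.1181.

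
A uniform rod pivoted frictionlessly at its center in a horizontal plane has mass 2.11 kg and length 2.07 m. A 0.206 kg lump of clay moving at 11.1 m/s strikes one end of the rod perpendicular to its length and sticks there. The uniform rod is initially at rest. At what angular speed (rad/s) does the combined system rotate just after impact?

About the pivot the impulsive forces during the collision are internal, so angular momentum about that axis is conserved.
I_p = (1/12)(2.11)(2.07)² = 0.7534 kg·m². Taking the sense of the lump of clay's angular momentum as positive, L_{lump} = m v R = (0.206)(11.1)(2.07/2) = 2.367 kg·m²/s.
L_i = 0 + 2.367 = 2.367 kg·m²/s.
After sticking, I_f = I_p + m R² = 0.7534 + (0.206)(2.07/2)² = 0.9741 kg·m².
ω_f = L_i / I_f = 2.367 / 0.9741 = 2.430 rad/s.

|ω_f| ≈ 2.43 rad/s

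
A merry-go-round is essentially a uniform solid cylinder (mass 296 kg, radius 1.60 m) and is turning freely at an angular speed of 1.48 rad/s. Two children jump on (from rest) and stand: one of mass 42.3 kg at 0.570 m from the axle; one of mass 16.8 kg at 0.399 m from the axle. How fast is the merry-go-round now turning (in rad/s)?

No external torque acts about the axle; L_before = L_after.
I_p = ½(296)(1.60)² = 378.9 kg·m².
Added inertia Σmr² = (42.3)(0.570)² + (16.8)(0.399)² = 16.42 kg·m²; I_f = 378.9 + 16.42 = 395.3 kg·m².
ω_f = I_p ω_i / I_f = (378.9)(1.48) / 395.3 = 1.419 rad/s.

ω_f ≈ 1.42 rad/s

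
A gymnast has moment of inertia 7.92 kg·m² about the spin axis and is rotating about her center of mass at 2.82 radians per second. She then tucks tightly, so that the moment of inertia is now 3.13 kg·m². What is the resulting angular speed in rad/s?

ω₂ ≈ 7.14 rad/s

Angular momentum about the spin axis is conserved since the torque about it is zero.
ω₂ = I₁ω₁ / I₂ = (7.920)(2.82 rad/s) / (3.130) = 7.136 rad/s.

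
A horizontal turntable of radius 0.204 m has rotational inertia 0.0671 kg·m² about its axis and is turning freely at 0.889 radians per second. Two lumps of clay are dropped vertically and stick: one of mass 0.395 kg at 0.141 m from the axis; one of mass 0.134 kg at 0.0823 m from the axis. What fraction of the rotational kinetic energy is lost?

No external torque acts about the axis; L_before = L_after.
Added inertia Σmr² = (0.395)(0.141)² + (0.134)(0.0823)² = 0.008761 kg·m²; I_f = 0.06710 + 0.008761 = 0.07586 kg·m².
ω_f = I_p ω_i / I_f = (0.06710)(0.889) / 0.07586 = 0.7863 rad/s.
KE_i = ½(0.06710)(0.8890 rad/s)² = 0.02652 J; KE_f = ½(0.07586)(0.7863)² = 0.02345 J.
Fraction lost = 0.1155.

fraction ≈ 0.115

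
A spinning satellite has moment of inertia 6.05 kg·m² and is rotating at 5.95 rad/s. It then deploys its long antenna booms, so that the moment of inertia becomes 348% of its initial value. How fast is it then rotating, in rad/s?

Angular momentum about the spin axis is conserved since the torque about it is zero.
I₂ = 3.48 × 6.05 = 21.05 kg·m².
ω₂ = I₁ω₁ / I₂ = (6.050)(5.95 rad/s) / (21.05) = 1.710 rad/s.

ω₂ ≈ 1.71 rad/s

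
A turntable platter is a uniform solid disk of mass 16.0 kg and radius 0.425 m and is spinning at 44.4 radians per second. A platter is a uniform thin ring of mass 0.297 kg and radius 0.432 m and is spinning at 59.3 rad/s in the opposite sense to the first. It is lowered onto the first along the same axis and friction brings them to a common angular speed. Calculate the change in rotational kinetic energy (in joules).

The coupling torques are internal; angular momentum about the shared axis is conserved.
Moments of inertia: I_A = ½(16.0)(0.425)² = 1.445 kg·m²; I_B = (0.297)(0.432)² = 0.05543 kg·m².
Taking A's sense as positive: L = (1.445)(44.4) − (0.05543)(59.3) = 60.87 kg·m²·rad/s.
Combined I = 1.445 + 0.05543 = 1.500 kg·m².
ω_f = L / I = 60.87 / 1.500 = 40.57 rad/s.
KE_i = ½ΣIω² = 1522 J; KE_f = ½(1.500)(40.57)² = 1235 J.

ΔKE ≈ -287 J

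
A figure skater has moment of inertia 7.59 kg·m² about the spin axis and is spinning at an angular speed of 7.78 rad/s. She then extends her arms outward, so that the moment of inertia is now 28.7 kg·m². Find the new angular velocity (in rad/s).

ω₂ ≈ 2.06 rad/s

Angular momentum about the spin axis is conserved since the torque about it is zero.
ω₂ = I₁ω₁ / I₂ = (7.590)(7.78 rad/s) / (28.70) = 2.057 rad/s.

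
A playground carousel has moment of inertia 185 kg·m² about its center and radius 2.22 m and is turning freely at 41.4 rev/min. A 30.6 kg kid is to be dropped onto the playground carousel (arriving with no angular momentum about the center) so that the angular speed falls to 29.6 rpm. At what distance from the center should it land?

The added mass arrives with no angular momentum about the center, and any external torque about the center is negligible, so the system's angular momentum is conserved.
I_p ω_i = (I_p + m r²) ω_f ⇒ m r² = I_p(ω_i/ω_f − 1) = 185.0(41.4/29.6 − 1) = 73.75 kg·m².
r = √(73.75/30.6) = 1.552 m.

r ≈ 1.55 m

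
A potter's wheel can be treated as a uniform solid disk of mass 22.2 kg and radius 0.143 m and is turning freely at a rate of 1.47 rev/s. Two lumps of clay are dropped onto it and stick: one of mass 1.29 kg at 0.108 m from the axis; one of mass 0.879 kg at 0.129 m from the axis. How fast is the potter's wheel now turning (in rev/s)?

ω_f ≈ 1.30 rev/s

The added mass arrives with no angular momentum about the axis, and any external torque about the axis is negligible, so the system's angular momentum is conserved.
I_p = ½(22.2)(0.143)² = 0.2270 kg·m².
Added inertia Σmr² = (1.29)(0.108)² + (0.879)(0.129)² = 0.02967 kg·m²; I_f = 0.2270 + 0.02967 = 0.2567 kg·m².
ω_f = I_p ω_i / I_f = (0.2270)(1.47) / 0.2567 = 1.300 rev/s.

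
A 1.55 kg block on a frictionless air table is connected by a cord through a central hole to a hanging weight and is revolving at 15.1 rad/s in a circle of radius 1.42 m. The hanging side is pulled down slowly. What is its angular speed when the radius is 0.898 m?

ω₂ ≈ 37.8 rad/s

The constraining force is radial, so m r² ω about the center is conserved.
ω₂ = ω₁ (r₁/r₂)² = (15.1)(1.42/0.898)² = 37.76 rad/s.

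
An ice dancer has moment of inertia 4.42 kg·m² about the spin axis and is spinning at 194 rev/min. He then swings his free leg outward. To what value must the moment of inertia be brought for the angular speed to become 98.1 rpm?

No external torque acts about the spin axis, so angular momentum is conserved.
I₂ = I₁ω₁ / ω₂ = (4.42)(194) / (98.1) = 8.741 kg·m².

I₂ ≈ 8.74 kg·m²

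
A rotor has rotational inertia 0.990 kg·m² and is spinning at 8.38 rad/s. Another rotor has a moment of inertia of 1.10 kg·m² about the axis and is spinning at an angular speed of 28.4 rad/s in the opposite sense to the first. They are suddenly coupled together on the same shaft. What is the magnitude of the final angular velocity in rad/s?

|ω_f| ≈ 11.0 rad/s

The coupling torques are internal; angular momentum about the shared axis is conserved.
Taking A's sense as positive: L = (0.9900)(8.38) − (1.100)(28.4) = -22.94 kg·m²·rad/s.
Combined I = 0.9900 + 1.100 = 2.090 kg·m².
ω_f = L / I = -22.94 / 2.090 = -10.98 rad/s.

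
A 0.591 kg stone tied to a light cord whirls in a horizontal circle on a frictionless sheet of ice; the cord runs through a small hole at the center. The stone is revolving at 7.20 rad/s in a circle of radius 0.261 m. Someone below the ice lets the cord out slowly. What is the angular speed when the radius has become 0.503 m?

ω₂ ≈ 1.94 rad/s

No torque about the axis ⇒ m r₁² ω₁ = m r₂² ω₂.
ω₂ = ω₁ (r₁/r₂)² = (7.20)(0.261/0.503)² = 1.939 rad/s.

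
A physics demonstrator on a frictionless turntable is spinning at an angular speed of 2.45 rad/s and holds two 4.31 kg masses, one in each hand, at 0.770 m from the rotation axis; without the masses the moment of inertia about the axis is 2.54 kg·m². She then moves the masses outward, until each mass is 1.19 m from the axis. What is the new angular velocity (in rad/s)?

Angular momentum about the spin axis is conserved since the torque about it is zero.
I₁ = 2.54 + 2(4.31)(0.770)² = 7.651 kg·m²; I₂ = 2.54 + 2(4.31)(1.19)² = 14.75 kg·m².
ω₂ = I₁ω₁ / I₂ = (7.651)(2.45 rad/s) / (14.75) = 1.271 rad/s.

ω₂ ≈ 1.27 rad/s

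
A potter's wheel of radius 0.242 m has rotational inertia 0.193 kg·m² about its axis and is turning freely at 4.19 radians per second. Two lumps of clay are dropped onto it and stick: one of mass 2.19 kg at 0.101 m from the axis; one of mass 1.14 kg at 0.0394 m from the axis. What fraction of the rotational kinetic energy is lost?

fraction ≈ 0.111

The added mass arrives with no angular momentum about the axis, and any external torque about the axis is negligible, so the system's angular momentum is conserved.
Added inertia Σmr² = (2.19)(0.101)² + (1.14)(0.0394)² = 0.02411 kg·m²; I_f = 0.1930 + 0.02411 = 0.2171 kg·m².
ω_f = I_p ω_i / I_f = (0.1930)(4.19) / 0.2171 = 3.725 rad/s.
KE_i = ½(0.1930)(4.190 rad/s)² = 1.694 J; KE_f = ½(0.2171)(3.725)² = 1.506 J.
Fraction lost = 0.1110.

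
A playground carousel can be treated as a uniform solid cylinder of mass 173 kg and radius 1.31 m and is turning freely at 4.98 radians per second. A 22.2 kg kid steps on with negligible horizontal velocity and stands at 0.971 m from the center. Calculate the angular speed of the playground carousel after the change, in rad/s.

ω_f ≈ 4.36 rad/s

No external torque acts about the center; L_before = L_after.
I_p = ½(173)(1.31)² = 148.4 kg·m².
Added inertia Σmr² = (22.2)(0.971)² = 20.93 kg·m²; I_f = 148.4 + 20.93 = 169.4 kg·m².
ω_f = I_p ω_i / I_f = (148.4)(4.98) / 169.4 = 4.365 rad/s.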